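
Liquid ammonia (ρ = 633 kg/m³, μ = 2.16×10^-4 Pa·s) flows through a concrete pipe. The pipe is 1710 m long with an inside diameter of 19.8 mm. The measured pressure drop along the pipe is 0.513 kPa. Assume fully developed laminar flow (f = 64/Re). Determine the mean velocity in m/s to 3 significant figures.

V ≈ 0.0170 m/s

For laminar flow, f = 64/Re with Re = ρVD/μ, so Darcy-Weisbach reduces to ΔP = 32μLV/D². Solving for V: V = ΔP·D²/(32μL) = 513·(0.0198)²/(32·0.000216·1710) = 0.01702 m/s.
Check: Re = ρVD/μ = 633·0.01702·0.0198/0.000216 = 987.3 < 2300, so the laminar assumption holds.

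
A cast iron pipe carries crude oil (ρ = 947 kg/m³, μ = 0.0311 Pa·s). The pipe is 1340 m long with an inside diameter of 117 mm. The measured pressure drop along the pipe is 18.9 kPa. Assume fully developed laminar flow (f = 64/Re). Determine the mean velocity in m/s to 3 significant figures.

V ≈ 0.194 m/s

For laminar flow, f = 64/Re with Re = ρVD/μ, so Darcy-Weisbach reduces to ΔP = 32μLV/D². Solving for V: V = ΔP·D²/(32μL) = 1.89e+04·(0.117)²/(32·0.0311·1340) = 0.194 m/s.
Check: Re = ρVD/μ = 947·0.194·0.117/0.0311 = 691.2 < 2300, so the laminar assumption holds.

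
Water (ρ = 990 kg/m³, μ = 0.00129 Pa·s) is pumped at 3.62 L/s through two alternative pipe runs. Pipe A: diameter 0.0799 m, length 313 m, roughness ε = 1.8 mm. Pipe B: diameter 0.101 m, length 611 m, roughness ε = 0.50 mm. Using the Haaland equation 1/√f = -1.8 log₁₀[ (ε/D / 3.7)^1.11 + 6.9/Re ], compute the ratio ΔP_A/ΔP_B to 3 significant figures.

ΔP_A/ΔP_B ≈ 2.62

Pipe A: V = Q/A = 0.00362/0.005014 = 0.722 m/s; Re = 4.427e+04; ε/D = 0.0225; Haaland → f = 0.05184; ΔP_A = f(L/D)(ρV²/2) = 5.239e+04 Pa.
Pipe B: V = Q/A = 0.00362/0.008012 = 0.4518 m/s; Re = 3.502e+04; ε/D = 0.00495; Haaland → f = 0.03266; ΔP_B = f(L/D)(ρV²/2) = 1.997e+04 Pa.
ΔP_A/ΔP_B = 5.239e+04/1.997e+04 = 2.62.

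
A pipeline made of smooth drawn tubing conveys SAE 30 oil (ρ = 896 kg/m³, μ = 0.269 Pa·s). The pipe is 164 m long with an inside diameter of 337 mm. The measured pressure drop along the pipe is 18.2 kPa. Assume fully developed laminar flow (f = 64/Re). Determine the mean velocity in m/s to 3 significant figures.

V ≈ 1.46 m/s

For laminar flow, f = 64/Re with Re = ρVD/μ, so Darcy-Weisbach reduces to ΔP = 32μLV/D². Solving for V: V = ΔP·D²/(32μL) = 1.82e+04·(0.337)²/(32·0.269·164) = 1.464 m/s.
Check: Re = ρVD/μ = 896·1.464·0.337/0.269 = 1644 < 2300, so the laminar assumption holds.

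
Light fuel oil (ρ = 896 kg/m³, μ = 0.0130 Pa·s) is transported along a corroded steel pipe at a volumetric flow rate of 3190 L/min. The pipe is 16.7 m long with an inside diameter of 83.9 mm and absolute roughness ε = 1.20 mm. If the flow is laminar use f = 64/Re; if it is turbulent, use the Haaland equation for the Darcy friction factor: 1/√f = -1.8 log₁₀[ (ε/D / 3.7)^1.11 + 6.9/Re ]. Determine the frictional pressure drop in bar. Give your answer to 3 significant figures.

Q = 3190 L/min = 3190/60000 = 0.05317 m³/s.
Cross-sectional area A = πD²/4 = π(0.0839)²/4 = 0.005529 m²; mean velocity V = Q/A = 0.05317/0.005529 = 9.617 m/s.
Reynolds number Re = ρVD/μ = 896 · 9.617 · 0.0839 / 0.013 = 5.561e+04.
Re > 4000 → turbulent. Relative roughness ε/D = 0.0012/0.0839 = 0.0143. Haaland: 1/√f = -1.8 log₁₀[(0.0143/3.7)^1.11 + 6.9/5.561e+04] = -1.8 log₁₀[0.0021 + 0.000124] = 4.776, so f = 0.04384.
Darcy-Weisbach: ΔP = f(L/D)(ρV²/2) = 0.04384·(16.7/0.0839)·(896·9.617²/2) = 0.04384·199·4.143e+04 = 3.616e+05 Pa.
ΔP = 3.616e+05 Pa = 3.62 bar.

ΔP ≈ 3.62 bar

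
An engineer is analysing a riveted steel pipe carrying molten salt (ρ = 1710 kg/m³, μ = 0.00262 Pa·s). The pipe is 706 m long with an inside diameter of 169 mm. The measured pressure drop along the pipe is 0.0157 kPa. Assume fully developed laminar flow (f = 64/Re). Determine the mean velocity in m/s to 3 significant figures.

For laminar flow, f = 64/Re with Re = ρVD/μ, so Darcy-Weisbach reduces to ΔP = 32μLV/D². Solving for V: V = ΔP·D²/(32μL) = 15.7·(0.169)²/(32·0.00262·706) = 0.007576 m/s.
Check: Re = ρVD/μ = 1710·0.007576·0.169/0.00262 = 835.6 < 2300, so the laminar assumption holds.

V ≈ 0.00758 m/s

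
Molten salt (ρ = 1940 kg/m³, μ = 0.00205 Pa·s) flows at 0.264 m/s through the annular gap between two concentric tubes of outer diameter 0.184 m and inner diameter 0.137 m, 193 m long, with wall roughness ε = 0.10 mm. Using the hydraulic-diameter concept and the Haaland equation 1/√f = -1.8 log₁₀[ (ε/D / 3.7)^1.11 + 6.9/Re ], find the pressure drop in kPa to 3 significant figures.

ΔP ≈ 9.06 kPa

Hydraulic diameter D_h = 4A/P = D_o - D_i = 0.184 - 0.137 = 0.047 m.
Re = ρVD_h/μ = 1940·0.264·0.047/0.00205 = 1.174e+04.
ε/D_h = 0.0001/0.047 = 0.00213; Haaland gives 1/√f = -1.8 log₁₀[0.000253+0.000588] = 5.536, so f = 0.03263.
ΔP = f(L/D_h)(ρV²/2) = 0.03263·193/0.047·67.61 = 9059 Pa.
ΔP = 9.06 kPa.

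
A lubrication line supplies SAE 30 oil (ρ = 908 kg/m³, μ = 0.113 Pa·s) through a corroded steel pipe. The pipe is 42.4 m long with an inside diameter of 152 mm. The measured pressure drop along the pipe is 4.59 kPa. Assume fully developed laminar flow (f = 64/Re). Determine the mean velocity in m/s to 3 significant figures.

V ≈ 0.692 m/s

For laminar flow, f = 64/Re with Re = ρVD/μ, so Darcy-Weisbach reduces to ΔP = 32μLV/D². Solving for V: V = ΔP·D²/(32μL) = 4590·(0.152)²/(32·0.113·42.4) = 0.6917 m/s.
Check: Re = ρVD/μ = 908·0.6917·0.152/0.113 = 844.8 < 2300, so the laminar assumption holds.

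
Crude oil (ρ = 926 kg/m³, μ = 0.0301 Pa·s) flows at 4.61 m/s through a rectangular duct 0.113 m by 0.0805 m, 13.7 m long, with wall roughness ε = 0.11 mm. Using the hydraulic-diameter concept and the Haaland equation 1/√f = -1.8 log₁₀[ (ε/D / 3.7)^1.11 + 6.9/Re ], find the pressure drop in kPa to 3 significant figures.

Hydraulic diameter D_h = 4A/P = 4·(0.113·0.0805)/(2·(0.113+0.0805)) = 0.03639/0.387 = 0.09402 m.
Re = ρVD_h/μ = 926·4.61·0.09402/0.0301 = 1.333e+04.
ε/D_h = 0.00011/0.09402 = 0.00117; Haaland gives 1/√f = -1.8 log₁₀[0.00013+0.000517] = 5.739, so f = 0.03036.
ΔP = f(L/D_h)(ρV²/2) = 0.03036·13.7/0.09402·9840 = 4.353e+04 Pa.
ΔP = 43.5 kPa.

ΔP ≈ 43.5 kPa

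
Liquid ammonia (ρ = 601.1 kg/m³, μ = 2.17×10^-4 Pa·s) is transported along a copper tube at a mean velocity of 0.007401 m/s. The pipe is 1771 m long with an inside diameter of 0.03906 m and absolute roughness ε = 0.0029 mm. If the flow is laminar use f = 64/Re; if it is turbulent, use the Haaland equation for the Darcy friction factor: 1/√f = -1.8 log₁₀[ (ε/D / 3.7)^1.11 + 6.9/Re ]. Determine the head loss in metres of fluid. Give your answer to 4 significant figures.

Reynolds number Re = ρVD/μ = 601.1 · 0.007401 · 0.03906 / 0.000217 = 800.8.
Re < 2300 → laminar flow, so f = 64/Re = 64/800.8 = 0.07992 (the turbulent correlation is not needed).
Darcy-Weisbach: ΔP = f(L/D)(ρV²/2) = 0.07992·(1771/0.03906)·(601.1·0.007401²/2) = 0.07992·4.534e+04·0.01646 = 59.66 Pa.
Head loss h_f = ΔP/(ρg) = 59.66/(601.1·9.81) = 0.01012 m.

h_f ≈ 0.01012 m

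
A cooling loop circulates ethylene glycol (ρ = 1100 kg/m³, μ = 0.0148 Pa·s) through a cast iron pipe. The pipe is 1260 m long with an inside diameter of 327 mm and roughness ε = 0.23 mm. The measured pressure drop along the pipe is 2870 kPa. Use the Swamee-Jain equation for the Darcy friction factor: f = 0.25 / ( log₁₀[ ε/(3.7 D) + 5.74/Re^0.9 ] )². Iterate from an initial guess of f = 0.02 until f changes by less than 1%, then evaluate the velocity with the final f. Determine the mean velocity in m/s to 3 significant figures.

V ≈ 8.24 m/s

Rearranging Darcy-Weisbach: V = √(2·ΔP·D/(f·L·ρ)). With ε/D = 0.00023/0.327 = 0.000703, iterate starting from f = 0.02:
  f = 0.02 → V = √(2·2.87e+06·0.327/(0.02·1260·1100)) = 8.229 m/s; Re = ρVD/μ = 2e+05; f → 0.01993
Converged (Δf/f < 1%). With the final f = 0.01993: V = √(2·2.87e+06·0.327/(0.01993·1260·1100)) = 8.243 m/s.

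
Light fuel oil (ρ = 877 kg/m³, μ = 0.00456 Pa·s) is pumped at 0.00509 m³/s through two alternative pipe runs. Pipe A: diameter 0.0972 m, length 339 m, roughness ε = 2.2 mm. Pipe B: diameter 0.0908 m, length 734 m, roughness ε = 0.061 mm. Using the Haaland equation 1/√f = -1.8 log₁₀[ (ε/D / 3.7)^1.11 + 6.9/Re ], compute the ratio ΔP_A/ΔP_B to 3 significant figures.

ΔP_A/ΔP_B ≈ 0.602

Pipe A: V = Q/A = 0.00509/0.00742 = 0.686 m/s; Re = 1.282e+04; ε/D = 0.0226; Haaland → f = 0.05382; ΔP_A = f(L/D)(ρV²/2) = 3.873e+04 Pa.
Pipe B: V = Q/A = 0.00509/0.006475 = 0.7861 m/s; Re = 1.373e+04; ε/D = 0.000672; Haaland → f = 0.02937; ΔP_B = f(L/D)(ρV²/2) = 6.432e+04 Pa.
ΔP_A/ΔP_B = 3.873e+04/6.432e+04 = 0.602.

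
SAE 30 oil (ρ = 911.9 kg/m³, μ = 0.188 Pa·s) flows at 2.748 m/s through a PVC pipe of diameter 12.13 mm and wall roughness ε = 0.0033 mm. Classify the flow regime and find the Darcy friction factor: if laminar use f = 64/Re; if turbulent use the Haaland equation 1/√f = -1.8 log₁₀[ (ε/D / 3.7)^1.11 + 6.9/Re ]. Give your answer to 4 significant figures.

f ≈ 0.3958

Re = ρVD/μ = 911.9·2.748·0.01213/0.188 = 161.7.
Re < 2300 → laminar, so f = 64/Re = 0.3958 (roughness is irrelevant in laminar flow).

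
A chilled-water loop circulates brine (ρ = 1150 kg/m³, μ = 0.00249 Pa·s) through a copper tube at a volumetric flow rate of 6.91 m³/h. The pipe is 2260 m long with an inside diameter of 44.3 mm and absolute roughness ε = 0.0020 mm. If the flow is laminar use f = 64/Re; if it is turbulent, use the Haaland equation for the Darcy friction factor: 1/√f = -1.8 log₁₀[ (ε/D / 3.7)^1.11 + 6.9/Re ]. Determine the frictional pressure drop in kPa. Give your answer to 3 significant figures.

Q = 6.91 m³/h = 6.91/3600 = 0.001919 m³/s.
Cross-sectional area A = πD²/4 = π(0.0443)²/4 = 0.001541 m²; mean velocity V = Q/A = 0.001919/0.001541 = 1.245 m/s.
Reynolds number Re = ρVD/μ = 1150 · 1.245 · 0.0443 / 0.00249 = 2.548e+04.
Re > 4000 → turbulent. Relative roughness ε/D = 2e-06/0.0443 = 4.51e-05. Haaland: 1/√f = -1.8 log₁₀[(4.51e-05/3.7)^1.11 + 6.9/2.548e+04] = -1.8 log₁₀[3.52e-06 + 0.000271] = 6.411, so f = 0.02433.
Darcy-Weisbach: ΔP = f(L/D)(ρV²/2) = 0.02433·(2260/0.0443)·(1150·1.245²/2) = 0.02433·5.102e+04·891.7 = 1.107e+06 Pa.
ΔP = 1.107e+06 Pa = 1110 kPa.

ΔP ≈ 1110 kPa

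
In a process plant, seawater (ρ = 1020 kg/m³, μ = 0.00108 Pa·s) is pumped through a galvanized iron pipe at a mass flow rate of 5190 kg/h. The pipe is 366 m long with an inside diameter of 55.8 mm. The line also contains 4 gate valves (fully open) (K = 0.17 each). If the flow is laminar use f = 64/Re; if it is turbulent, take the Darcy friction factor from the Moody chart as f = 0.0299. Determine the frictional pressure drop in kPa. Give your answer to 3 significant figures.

ΔP ≈ 33.5 kPa

ṁ = 5190 kg/h = 5190/3600 = 1.442 kg/s.
A = πD²/4 = π(0.0558)²/4 = 0.002445 m²; mean velocity V = ṁ/(ρA) = 1.442/(1020 · 0.002445) = 0.578 m/s.
Reynolds number Re = ρVD/μ = 1020 · 0.578 · 0.0558 / 0.00108 = 3.046e+04.
Re > 4000 → turbulent; use the Moody-chart value f = 0.0299.
Total minor-loss coefficient ΣK = 4·0.17 = 0.68.
ΔP = [f·L/D + ΣK]·(ρV²/2) = [0.0299·366/0.0558 + 0.68]·(1020·0.578²/2) = [196.1 + 0.68]·170.4 = 3.353e+04 Pa.
ΔP = 3.353e+04 Pa = 33.5 kPa.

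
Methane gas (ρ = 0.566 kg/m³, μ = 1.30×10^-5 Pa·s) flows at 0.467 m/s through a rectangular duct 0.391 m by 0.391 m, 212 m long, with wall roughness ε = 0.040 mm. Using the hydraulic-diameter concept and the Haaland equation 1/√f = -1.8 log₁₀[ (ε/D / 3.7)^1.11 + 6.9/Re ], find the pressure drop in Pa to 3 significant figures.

ΔP ≈ 1.11 Pa

Hydraulic diameter D_h = 4A/P = 4·(0.391·0.391)/(2·(0.391+0.391)) = 0.6115/1.564 = 0.391 m.
Re = ρVD_h/μ = 0.566·0.467·0.391/1.3e-05 = 7950.
ε/D_h = 4e-05/0.391 = 0.000102; Haaland gives 1/√f = -1.8 log₁₀[8.71e-06+0.000868] = 5.503, so f = 0.03302.
ΔP = f(L/D_h)(ρV²/2) = 0.03302·212/0.391·0.06172 = 1.105 Pa.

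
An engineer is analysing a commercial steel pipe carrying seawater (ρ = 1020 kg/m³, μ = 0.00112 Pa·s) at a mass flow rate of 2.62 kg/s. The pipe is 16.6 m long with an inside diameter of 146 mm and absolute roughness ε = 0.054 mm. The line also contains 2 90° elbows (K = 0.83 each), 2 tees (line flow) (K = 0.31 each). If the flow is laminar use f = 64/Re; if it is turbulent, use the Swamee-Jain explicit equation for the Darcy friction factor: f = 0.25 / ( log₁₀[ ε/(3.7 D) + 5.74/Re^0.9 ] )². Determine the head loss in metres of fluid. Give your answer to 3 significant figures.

h_f ≈ 0.00636 m

A = πD²/4 = π(0.146)²/4 = 0.01674 m²; mean velocity V = ṁ/(ρA) = 2.62/(1020 · 0.01674) = 0.1534 m/s.
Reynolds number Re = ρVD/μ = 1020 · 0.1534 · 0.146 / 0.00112 = 2.04e+04.
Re > 4000 → turbulent. Relative roughness ε/D = 5.4e-05/0.146 = 0.00037. Swamee-Jain: f = 0.25/(log₁₀[0.00037/3.7 + 5.74/2.04e+04^0.9])² = 0.25/(log₁₀[0.0001 + 0.000759])² = 0.25/(-3.066)² = 0.02659.
Total minor-loss coefficient ΣK = 2·0.83 + 2·0.31 = 2.28.
ΔP = [f·L/D + ΣK]·(ρV²/2) = [0.02659·16.6/0.146 + 2.28]·(1020·0.1534²/2) = [3.024 + 2.28]·12.01 = 63.67 Pa.
Head loss h_f = ΔP/(ρg) = 63.67/(1020·9.81) = 0.00636 m.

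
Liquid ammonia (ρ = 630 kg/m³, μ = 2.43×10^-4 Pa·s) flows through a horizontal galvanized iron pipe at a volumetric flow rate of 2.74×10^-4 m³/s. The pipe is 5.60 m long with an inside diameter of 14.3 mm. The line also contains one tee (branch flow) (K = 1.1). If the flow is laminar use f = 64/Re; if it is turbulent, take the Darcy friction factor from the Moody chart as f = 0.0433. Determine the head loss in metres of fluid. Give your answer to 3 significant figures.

Cross-sectional area A = πD²/4 = π(0.0143)²/4 = 0.0001606 m²; mean velocity V = Q/A = 0.000274/0.0001606 = 1.706 m/s.
Reynolds number Re = ρVD/μ = 630 · 1.706 · 0.0143 / 0.000243 = 6.325e+04.
Re > 4000 → turbulent; use the Moody-chart value f = 0.0433.
Total minor-loss coefficient ΣK = 1·1.1 = 1.1.
ΔP = [f·L/D + ΣK]·(ρV²/2) = [0.0433·5.6/0.0143 + 1.1]·(630·1.706²/2) = [16.96 + 1.1]·916.8 = 1.655e+04 Pa.
Head loss h_f = ΔP/(ρg) = 1.655e+04/(630·9.81) = 2.68 m.

h_f ≈ 2.68 m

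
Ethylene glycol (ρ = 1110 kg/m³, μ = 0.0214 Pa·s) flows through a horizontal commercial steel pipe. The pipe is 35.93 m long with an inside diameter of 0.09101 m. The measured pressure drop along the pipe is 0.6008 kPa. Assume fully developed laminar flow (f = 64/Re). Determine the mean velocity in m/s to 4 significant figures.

V ≈ 0.2022 m/s

For laminar flow, f = 64/Re with Re = ρVD/μ, so Darcy-Weisbach reduces to ΔP = 32μLV/D². Solving for V: V = ΔP·D²/(32μL) = 600.8·(0.09101)²/(32·0.0214·35.93) = 0.2022 m/s.
Check: Re = ρVD/μ = 1110·0.2022·0.09101/0.0214 = 954.7 < 2300, so the laminar assumption holds.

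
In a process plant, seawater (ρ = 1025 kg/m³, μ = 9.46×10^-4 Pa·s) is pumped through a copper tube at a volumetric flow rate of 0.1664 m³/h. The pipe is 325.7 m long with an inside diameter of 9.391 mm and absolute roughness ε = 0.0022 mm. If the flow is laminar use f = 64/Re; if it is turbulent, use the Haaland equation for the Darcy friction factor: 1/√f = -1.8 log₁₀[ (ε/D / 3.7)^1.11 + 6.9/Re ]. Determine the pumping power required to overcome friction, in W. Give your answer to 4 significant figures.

P ≈ 12.68 W

Q = 0.1664 m³/h = 0.1664/3600 = 4.622e-05 m³/s.
Cross-sectional area A = πD²/4 = π(0.009391)²/4 = 6.926e-05 m²; mean velocity V = Q/A = 4.622e-05/6.926e-05 = 0.6673 m/s.
Reynolds number Re = ρVD/μ = 1025 · 0.6673 · 0.009391 / 0.000946 = 6790.
Re > 4000 → turbulent. Relative roughness ε/D = 2.2e-06/0.009391 = 0.000234. Haaland: 1/√f = -1.8 log₁₀[(0.000234/3.7)^1.11 + 6.9/6790] = -1.8 log₁₀[2.19e-05 + 0.00102] = 5.371, so f = 0.03467.
Darcy-Weisbach: ΔP = f(L/D)(ρV²/2) = 0.03467·(325.7/0.009391)·(1025·0.6673²/2) = 0.03467·3.468e+04·228.2 = 2.744e+05 Pa.
Pumping power P = QΔP = 4.622e-05·2.744e+05 = 12.684 W = 12.68 W.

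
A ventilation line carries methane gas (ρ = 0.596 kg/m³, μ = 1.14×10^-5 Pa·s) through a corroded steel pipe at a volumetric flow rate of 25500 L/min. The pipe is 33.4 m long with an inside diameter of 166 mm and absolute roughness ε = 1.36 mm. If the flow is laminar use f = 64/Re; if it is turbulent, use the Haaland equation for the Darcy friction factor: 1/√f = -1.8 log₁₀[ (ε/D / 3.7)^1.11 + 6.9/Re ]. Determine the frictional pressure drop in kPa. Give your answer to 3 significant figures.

Q = 25500 L/min = 25500/60000 = 0.425 m³/s.
Cross-sectional area A = πD²/4 = π(0.166)²/4 = 0.02164 m²; mean velocity V = Q/A = 0.425/0.02164 = 19.64 m/s.
Reynolds number Re = ρVD/μ = 0.596 · 19.64 · 0.166 / 1.14e-05 = 1.704e+05.
Re > 4000 → turbulent. Relative roughness ε/D = 0.00136/0.166 = 0.00819. Haaland: 1/√f = -1.8 log₁₀[(0.00819/3.7)^1.11 + 6.9/1.704e+05] = -1.8 log₁₀[0.00113 + 4.05e-05] = 5.277, so f = 0.03591.
Darcy-Weisbach: ΔP = f(L/D)(ρV²/2) = 0.03591·(33.4/0.166)·(0.596·19.64²/2) = 0.03591·201.2·114.9 = 830.4 Pa.
ΔP = 830.4 Pa = 0.830 kPa.

ΔP ≈ 0.830 kPa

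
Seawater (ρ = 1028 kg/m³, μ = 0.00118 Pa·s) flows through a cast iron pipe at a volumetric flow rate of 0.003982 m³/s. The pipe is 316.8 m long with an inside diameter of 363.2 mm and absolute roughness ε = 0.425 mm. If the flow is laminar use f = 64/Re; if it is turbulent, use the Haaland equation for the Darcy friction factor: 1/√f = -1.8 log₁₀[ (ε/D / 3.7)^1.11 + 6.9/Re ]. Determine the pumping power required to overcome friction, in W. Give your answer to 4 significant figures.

P ≈ 0.08170 W

Cross-sectional area A = πD²/4 = π(0.3632)²/4 = 0.1036 m²; mean velocity V = Q/A = 0.003982/0.1036 = 0.03843 m/s.
Reynolds number Re = ρVD/μ = 1028 · 0.03843 · 0.3632 / 0.00118 = 1.216e+04.
Re > 4000 → turbulent. Relative roughness ε/D = 0.000425/0.3632 = 0.00117. Haaland: 1/√f = -1.8 log₁₀[(0.00117/3.7)^1.11 + 6.9/1.216e+04] = -1.8 log₁₀[0.00013 + 0.000567] = 5.681, so f = 0.03098.
Darcy-Weisbach: ΔP = f(L/D)(ρV²/2) = 0.03098·(316.8/0.3632)·(1028·0.03843²/2) = 0.03098·872.2·0.7593 = 20.52 Pa.
Pumping power P = QΔP = 0.003982·20.52 = 0.081702 W = 0.08170 W.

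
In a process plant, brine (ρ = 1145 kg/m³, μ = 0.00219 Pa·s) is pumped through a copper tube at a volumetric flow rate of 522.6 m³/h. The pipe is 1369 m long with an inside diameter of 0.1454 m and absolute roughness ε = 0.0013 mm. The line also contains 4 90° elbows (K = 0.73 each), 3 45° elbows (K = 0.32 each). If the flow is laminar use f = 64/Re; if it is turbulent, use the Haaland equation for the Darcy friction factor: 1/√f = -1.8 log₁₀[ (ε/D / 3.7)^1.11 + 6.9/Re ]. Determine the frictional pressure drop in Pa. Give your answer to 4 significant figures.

ΔP ≈ 5339000 Pa

Q = 522.6 m³/h = 522.6/3600 = 0.1452 m³/s.
Cross-sectional area A = πD²/4 = π(0.1454)²/4 = 0.0166 m²; mean velocity V = Q/A = 0.1452/0.0166 = 8.743 m/s.
Reynolds number Re = ρVD/μ = 1145 · 8.743 · 0.1454 / 0.00219 = 6.646e+05.
Re > 4000 → turbulent. Relative roughness ε/D = 1.3e-06/0.1454 = 8.94e-06. Haaland: 1/√f = -1.8 log₁₀[(8.94e-06/3.7)^1.11 + 6.9/6.646e+05] = -1.8 log₁₀[5.83e-07 + 1.04e-05] = 8.928, so f = 0.01255.
Total minor-loss coefficient ΣK = 4·0.73 + 3·0.32 = 3.88.
ΔP = [f·L/D + ΣK]·(ρV²/2) = [0.01255·1369/0.1454 + 3.88]·(1145·8.743²/2) = [118.1 + 3.88]·4.376e+04 = 5.339e+06 Pa.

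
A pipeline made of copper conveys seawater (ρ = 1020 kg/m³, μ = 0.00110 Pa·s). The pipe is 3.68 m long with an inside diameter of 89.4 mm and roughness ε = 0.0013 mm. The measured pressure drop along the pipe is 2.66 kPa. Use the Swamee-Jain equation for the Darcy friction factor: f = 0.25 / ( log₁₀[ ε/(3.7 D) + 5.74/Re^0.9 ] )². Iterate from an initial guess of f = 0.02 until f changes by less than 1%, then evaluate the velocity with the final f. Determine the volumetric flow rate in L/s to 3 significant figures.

Rearranging Darcy-Weisbach: V = √(2·ΔP·D/(f·L·ρ)). With ε/D = 1.3e-06/0.0894 = 1.45e-05, iterate starting from f = 0.02:
  f = 0.02 → V = √(2·2660·0.0894/(0.02·3.68·1020)) = 2.517 m/s; Re = ρVD/μ = 2.087e+05; f → 0.01554
  f = 0.01554 → V = 2.855 m/s; Re = 2.367e+05; f → 0.01518
  f = 0.01518 → V = 2.889 m/s; Re = 2.395e+05; f → 0.01515
Converged (Δf/f < 1%). With the final f = 0.01515: V = √(2·2660·0.0894/(0.01515·3.68·1020)) = 2.892 m/s.
Q = V·A = 2.892·(π/4·0.0894²) = 0.01815 m³/s = 18.2 L/s.

Q ≈ 18.2 L/s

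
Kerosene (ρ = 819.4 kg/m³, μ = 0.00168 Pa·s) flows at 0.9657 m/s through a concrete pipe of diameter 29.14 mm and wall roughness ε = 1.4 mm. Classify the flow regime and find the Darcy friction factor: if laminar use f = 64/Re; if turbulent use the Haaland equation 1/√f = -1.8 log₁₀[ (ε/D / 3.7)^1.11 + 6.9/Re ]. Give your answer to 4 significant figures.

f ≈ 0.07218

Re = ρVD/μ = 819.4·0.9657·0.02914/0.00168 = 1.373e+04.
Re > 4000 → turbulent. ε/D = 0.0014/0.02914 = 0.048; Haaland: 1/√f = -1.8 log₁₀[0.00805 + 0.000503] = 3.722, so f = 0.07218.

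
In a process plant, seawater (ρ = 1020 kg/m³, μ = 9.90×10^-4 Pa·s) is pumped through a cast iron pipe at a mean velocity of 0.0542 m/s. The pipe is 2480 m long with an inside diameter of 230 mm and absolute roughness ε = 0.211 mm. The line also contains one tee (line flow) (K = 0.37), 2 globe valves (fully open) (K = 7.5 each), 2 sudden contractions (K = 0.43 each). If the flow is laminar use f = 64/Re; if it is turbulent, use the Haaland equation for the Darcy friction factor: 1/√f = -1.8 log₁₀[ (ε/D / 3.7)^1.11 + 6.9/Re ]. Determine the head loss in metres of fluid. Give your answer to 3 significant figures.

Reynolds number Re = ρVD/μ = 1020 · 0.0542 · 0.23 / 0.00099 = 1.284e+04.
Re > 4000 → turbulent. Relative roughness ε/D = 0.000211/0.23 = 0.000917. Haaland: 1/√f = -1.8 log₁₀[(0.000917/3.7)^1.11 + 6.9/1.284e+04] = -1.8 log₁₀[9.95e-05 + 0.000537] = 5.753, so f = 0.03022.
Total minor-loss coefficient ΣK = 1·0.37 + 2·7.5 + 2·0.43 = 16.2.
ΔP = [f·L/D + ΣK]·(ρV²/2) = [0.03022·2480/0.23 + 16.2]·(1020·0.0542²/2) = [325.8 + 16.2]·1.498 = 512.4 Pa.
Head loss h_f = ΔP/(ρg) = 512.4/(1020·9.81) = 0.0512 m.

h_f ≈ 0.0512 m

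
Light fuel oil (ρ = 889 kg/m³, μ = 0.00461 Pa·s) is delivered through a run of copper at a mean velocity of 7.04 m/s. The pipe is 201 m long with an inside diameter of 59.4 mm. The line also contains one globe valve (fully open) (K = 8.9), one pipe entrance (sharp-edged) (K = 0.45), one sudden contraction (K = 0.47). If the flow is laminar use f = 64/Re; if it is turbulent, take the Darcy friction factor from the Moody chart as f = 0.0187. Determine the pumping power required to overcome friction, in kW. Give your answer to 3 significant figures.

P ≈ 31.4 kW

Reynolds number Re = ρVD/μ = 889 · 7.04 · 0.0594 / 0.00461 = 8.064e+04.
Re > 4000 → turbulent; use the Moody-chart value f = 0.0187.
Total minor-loss coefficient ΣK = 1·8.9 + 1·0.45 + 1·0.47 = 9.82.
ΔP = [f·L/D + ΣK]·(ρV²/2) = [0.0187·201/0.0594 + 9.82]·(889·7.04²/2) = [63.28 + 9.82]·2.203e+04 = 1.61e+06 Pa.
Q = V·A = 7.04·0.002771 = 0.01951 m³/s.
Pumping power P = QΔP = 0.01951·1.61e+06 = 31420 W = 31.4 kW.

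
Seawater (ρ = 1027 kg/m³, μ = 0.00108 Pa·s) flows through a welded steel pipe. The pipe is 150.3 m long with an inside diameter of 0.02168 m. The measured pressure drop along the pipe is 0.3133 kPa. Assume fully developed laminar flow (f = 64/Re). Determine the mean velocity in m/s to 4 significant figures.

For laminar flow, f = 64/Re with Re = ρVD/μ, so Darcy-Weisbach reduces to ΔP = 32μLV/D². Solving for V: V = ΔP·D²/(32μL) = 313.3·(0.02168)²/(32·0.00108·150.3) = 0.02835 m/s.
Check: Re = ρVD/μ = 1027·0.02835·0.02168/0.00108 = 584.5 < 2300, so the laminar assumption holds.

V ≈ 0.02835 m/s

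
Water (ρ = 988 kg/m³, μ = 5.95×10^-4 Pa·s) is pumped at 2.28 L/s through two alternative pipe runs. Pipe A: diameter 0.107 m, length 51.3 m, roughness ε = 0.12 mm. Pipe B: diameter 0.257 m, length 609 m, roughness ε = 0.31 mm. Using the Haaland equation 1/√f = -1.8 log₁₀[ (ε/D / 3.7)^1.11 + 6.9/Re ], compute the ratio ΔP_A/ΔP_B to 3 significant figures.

ΔP_A/ΔP_B ≈ 5.79

Pipe A: V = Q/A = 0.00228/0.008992 = 0.2536 m/s; Re = 4.505e+04; ε/D = 0.00112; Haaland → f = 0.0244; ΔP_A = f(L/D)(ρV²/2) = 371.5 Pa.
Pipe B: V = Q/A = 0.00228/0.05187 = 0.04395 m/s; Re = 1.876e+04; ε/D = 0.00121; Haaland → f = 0.02836; ΔP_B = f(L/D)(ρV²/2) = 64.14 Pa.
ΔP_A/ΔP_B = 371.5/64.14 = 5.79.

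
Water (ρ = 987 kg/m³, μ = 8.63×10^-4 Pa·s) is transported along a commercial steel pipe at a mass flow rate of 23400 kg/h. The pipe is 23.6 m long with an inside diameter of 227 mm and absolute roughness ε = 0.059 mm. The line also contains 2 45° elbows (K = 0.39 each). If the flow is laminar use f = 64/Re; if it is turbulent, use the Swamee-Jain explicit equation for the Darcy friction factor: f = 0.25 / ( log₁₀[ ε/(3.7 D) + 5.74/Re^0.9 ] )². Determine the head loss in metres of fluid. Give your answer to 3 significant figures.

h_f ≈ 0.00421 m

ṁ = 23400 kg/h = 23400/3600 = 6.5 kg/s.
A = πD²/4 = π(0.227)²/4 = 0.04047 m²; mean velocity V = ṁ/(ρA) = 6.5/(987 · 0.04047) = 0.1627 m/s.
Reynolds number Re = ρVD/μ = 987 · 0.1627 · 0.227 / 0.000863 = 4.225e+04.
Re > 4000 → turbulent. Relative roughness ε/D = 5.9e-05/0.227 = 0.00026. Swamee-Jain: f = 0.25/(log₁₀[0.00026/3.7 + 5.74/4.225e+04^0.9])² = 0.25/(log₁₀[7.02e-05 + 0.000394])² = 0.25/(-3.333)² = 0.0225.
Total minor-loss coefficient ΣK = 2·0.39 = 0.78.
ΔP = [f·L/D + ΣK]·(ρV²/2) = [0.0225·23.6/0.227 + 0.78]·(987·0.1627²/2) = [2.34 + 0.78]·13.07 = 40.77 Pa.
Head loss h_f = ΔP/(ρg) = 40.77/(987·9.81) = 0.00421 m.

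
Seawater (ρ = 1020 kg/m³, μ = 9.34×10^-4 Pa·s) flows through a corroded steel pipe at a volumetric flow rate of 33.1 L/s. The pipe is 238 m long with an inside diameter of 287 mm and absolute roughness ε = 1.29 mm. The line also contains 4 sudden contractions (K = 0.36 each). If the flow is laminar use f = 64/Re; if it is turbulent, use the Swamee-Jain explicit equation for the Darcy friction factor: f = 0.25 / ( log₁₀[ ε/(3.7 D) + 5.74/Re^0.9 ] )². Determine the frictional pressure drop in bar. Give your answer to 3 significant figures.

Q = 33.1 L/s = 33.1/1000 = 0.0331 m³/s.
Cross-sectional area A = πD²/4 = π(0.287)²/4 = 0.06469 m²; mean velocity V = Q/A = 0.0331/0.06469 = 0.5117 m/s.
Reynolds number Re = ρVD/μ = 1020 · 0.5117 · 0.287 / 0.000934 = 1.604e+05.
Re > 4000 → turbulent. Relative roughness ε/D = 0.00129/0.287 = 0.00449. Swamee-Jain: f = 0.25/(log₁₀[0.00449/3.7 + 5.74/1.604e+05^0.9])² = 0.25/(log₁₀[0.00121 + 0.000119])² = 0.25/(-2.875)² = 0.03025.
Total minor-loss coefficient ΣK = 4·0.36 = 1.44.
ΔP = [f·L/D + ΣK]·(ρV²/2) = [0.03025·238/0.287 + 1.44]·(1020·0.5117²/2) = [25.08 + 1.44]·133.5 = 3541 Pa.
ΔP = 3541 Pa = 0.0354 bar.

ΔP ≈ 0.0354 bar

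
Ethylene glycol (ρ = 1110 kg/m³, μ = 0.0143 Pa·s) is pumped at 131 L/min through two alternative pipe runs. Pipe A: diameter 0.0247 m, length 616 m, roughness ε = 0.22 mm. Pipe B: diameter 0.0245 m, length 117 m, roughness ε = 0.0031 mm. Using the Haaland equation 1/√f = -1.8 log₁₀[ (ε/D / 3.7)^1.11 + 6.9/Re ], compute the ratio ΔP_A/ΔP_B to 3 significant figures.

Pipe A: V = Q/A = 0.002183/0.0004792 = 4.557 m/s; Re = 8736; ε/D = 0.00891; Haaland → f = 0.04257; ΔP_A = f(L/D)(ρV²/2) = 1.223e+07 Pa.
Pipe B: V = Q/A = 0.002183/0.0004714 = 4.631 m/s; Re = 8807; ε/D = 0.000127; Haaland → f = 0.03212; ΔP_B = f(L/D)(ρV²/2) = 1.826e+06 Pa.
ΔP_A/ΔP_B = 1.223e+07/1.826e+06 = 6.70.

ΔP_A/ΔP_B ≈ 6.70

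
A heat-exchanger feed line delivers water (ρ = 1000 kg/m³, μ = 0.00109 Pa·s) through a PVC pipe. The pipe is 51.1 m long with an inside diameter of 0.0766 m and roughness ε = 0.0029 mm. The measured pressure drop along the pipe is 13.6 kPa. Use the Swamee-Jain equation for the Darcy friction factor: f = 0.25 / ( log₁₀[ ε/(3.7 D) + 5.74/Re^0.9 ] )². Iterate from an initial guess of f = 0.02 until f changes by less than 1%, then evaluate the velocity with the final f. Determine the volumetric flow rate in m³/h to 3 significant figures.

Q ≈ 25.1 m³/h

Rearranging Darcy-Weisbach: V = √(2·ΔP·D/(f·L·ρ)). With ε/D = 2.9e-06/0.0766 = 3.79e-05, iterate starting from f = 0.02:
  f = 0.02 → V = √(2·1.36e+04·0.0766/(0.02·51.1·1000)) = 1.428 m/s; Re = ρVD/μ = 1.003e+05; f → 0.01808
  f = 0.01808 → V = 1.502 m/s; Re = 1.055e+05; f → 0.0179
  f = 0.0179 → V = 1.509 m/s; Re = 1.061e+05; f → 0.01788
Converged (Δf/f < 1%). With the final f = 0.01788: V = √(2·1.36e+04·0.0766/(0.01788·51.1·1000)) = 1.51 m/s.
Q = V·A = 1.51·(π/4·0.0766²) = 0.006959 m³/s = 25.1 m³/h.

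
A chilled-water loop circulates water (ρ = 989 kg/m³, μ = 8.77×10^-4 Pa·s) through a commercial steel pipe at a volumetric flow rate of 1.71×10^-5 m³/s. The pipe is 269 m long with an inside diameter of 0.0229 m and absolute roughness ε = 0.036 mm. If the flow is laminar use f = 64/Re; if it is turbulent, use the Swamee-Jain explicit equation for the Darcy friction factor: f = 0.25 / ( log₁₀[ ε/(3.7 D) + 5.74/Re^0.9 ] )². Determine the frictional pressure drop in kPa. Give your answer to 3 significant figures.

ΔP ≈ 0.598 kPa

Cross-sectional area A = πD²/4 = π(0.0229)²/4 = 0.0004119 m²; mean velocity V = Q/A = 1.71e-05/0.0004119 = 0.04152 m/s.
Reynolds number Re = ρVD/μ = 989 · 0.04152 · 0.0229 / 0.000877 = 1072.
Re < 2300 → laminar flow, so f = 64/Re = 64/1072 = 0.05969 (the turbulent correlation is not needed).
Darcy-Weisbach: ΔP = f(L/D)(ρV²/2) = 0.05969·(269/0.0229)·(989·0.04152²/2) = 0.05969·1.175e+04·0.8524 = 597.7 Pa.
ΔP = 597.7 Pa = 0.598 kPa.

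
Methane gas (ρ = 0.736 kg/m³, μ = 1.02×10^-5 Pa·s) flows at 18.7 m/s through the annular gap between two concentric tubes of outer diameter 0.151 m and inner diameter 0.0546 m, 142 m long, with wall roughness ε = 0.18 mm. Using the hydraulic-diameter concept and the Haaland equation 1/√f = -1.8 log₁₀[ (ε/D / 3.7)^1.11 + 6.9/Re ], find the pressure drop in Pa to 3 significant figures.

Hydraulic diameter D_h = 4A/P = D_o - D_i = 0.151 - 0.0546 = 0.0964 m.
Re = ρVD_h/μ = 0.736·18.7·0.0964/1.02e-05 = 1.301e+05.
ε/D_h = 0.00018/0.0964 = 0.00187; Haaland gives 1/√f = -1.8 log₁₀[0.000219+5.3e-05] = 6.418, so f = 0.02428.
ΔP = f(L/D_h)(ρV²/2) = 0.02428·142/0.0964·128.7 = 4602 Pa.

ΔP ≈ 4600 Pa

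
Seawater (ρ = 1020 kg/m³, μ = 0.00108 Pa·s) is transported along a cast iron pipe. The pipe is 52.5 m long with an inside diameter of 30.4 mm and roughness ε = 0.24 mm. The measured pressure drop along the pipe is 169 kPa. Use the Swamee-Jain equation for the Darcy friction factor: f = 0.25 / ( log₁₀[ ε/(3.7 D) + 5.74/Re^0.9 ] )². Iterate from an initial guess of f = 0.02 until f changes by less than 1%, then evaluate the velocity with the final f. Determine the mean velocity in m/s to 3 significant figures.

Rearranging Darcy-Weisbach: V = √(2·ΔP·D/(f·L·ρ)). With ε/D = 0.00024/0.0304 = 0.00789, iterate starting from f = 0.02:
  f = 0.02 → V = √(2·1.69e+05·0.0304/(0.02·52.5·1020)) = 3.097 m/s; Re = ρVD/μ = 8.893e+04; f → 0.0361
  f = 0.0361 → V = 2.306 m/s; Re = 6.619e+04; f → 0.03641
Converged (Δf/f < 1%). With the final f = 0.03641: V = √(2·1.69e+05·0.0304/(0.03641·52.5·1020)) = 2.296 m/s.

V ≈ 2.30 m/s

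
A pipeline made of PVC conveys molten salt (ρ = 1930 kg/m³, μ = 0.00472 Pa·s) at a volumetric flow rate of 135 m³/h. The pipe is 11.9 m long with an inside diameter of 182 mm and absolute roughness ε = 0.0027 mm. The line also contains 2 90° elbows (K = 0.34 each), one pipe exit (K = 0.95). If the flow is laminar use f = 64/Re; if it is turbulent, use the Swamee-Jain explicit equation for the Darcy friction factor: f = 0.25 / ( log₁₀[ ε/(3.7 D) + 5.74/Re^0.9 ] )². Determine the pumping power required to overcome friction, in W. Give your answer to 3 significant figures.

P ≈ 210 W

Q = 135 m³/h = 135/3600 = 0.0375 m³/s.
Cross-sectional area A = πD²/4 = π(0.182)²/4 = 0.02602 m²; mean velocity V = Q/A = 0.0375/0.02602 = 1.441 m/s.
Reynolds number Re = ρVD/μ = 1930 · 1.441 · 0.182 / 0.00472 = 1.073e+05.
Re > 4000 → turbulent. Relative roughness ε/D = 2.7e-06/0.182 = 1.48e-05. Swamee-Jain: f = 0.25/(log₁₀[1.48e-05/3.7 + 5.74/1.073e+05^0.9])² = 0.25/(log₁₀[4.01e-06 + 0.00017])² = 0.25/(-3.758)² = 0.0177.
Total minor-loss coefficient ΣK = 2·0.34 + 1·0.95 = 1.63.
ΔP = [f·L/D + ΣK]·(ρV²/2) = [0.0177·11.9/0.182 + 1.63]·(1930·1.441²/2) = [1.157 + 1.63]·2005 = 5588 Pa.
Pumping power P = QΔP = 0.0375·5588 = 209.6 W = 210 W.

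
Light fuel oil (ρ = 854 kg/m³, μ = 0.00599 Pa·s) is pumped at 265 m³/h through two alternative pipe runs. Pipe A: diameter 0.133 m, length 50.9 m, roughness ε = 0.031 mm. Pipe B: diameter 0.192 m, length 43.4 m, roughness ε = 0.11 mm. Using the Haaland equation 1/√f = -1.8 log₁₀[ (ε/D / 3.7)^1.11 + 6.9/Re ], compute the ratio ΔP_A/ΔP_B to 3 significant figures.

Pipe A: V = Q/A = 0.07361/0.01389 = 5.298 m/s; Re = 1.005e+05; ε/D = 0.000233; Haaland → f = 0.01887; ΔP_A = f(L/D)(ρV²/2) = 8.659e+04 Pa.
Pipe B: V = Q/A = 0.07361/0.02895 = 2.542 m/s; Re = 6.96e+04; ε/D = 0.000573; Haaland → f = 0.02136; ΔP_B = f(L/D)(ρV²/2) = 1.333e+04 Pa.
ΔP_A/ΔP_B = 8.659e+04/1.333e+04 = 6.50.

ΔP_A/ΔP_B ≈ 6.50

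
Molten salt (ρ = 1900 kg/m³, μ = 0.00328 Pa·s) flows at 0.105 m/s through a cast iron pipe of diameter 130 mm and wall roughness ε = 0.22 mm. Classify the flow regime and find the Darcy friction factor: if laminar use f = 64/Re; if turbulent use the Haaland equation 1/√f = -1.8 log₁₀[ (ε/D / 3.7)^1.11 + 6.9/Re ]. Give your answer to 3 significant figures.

Re = ρVD/μ = 1900·0.105·0.13/0.00328 = 7907.
Re > 4000 → turbulent. ε/D = 0.00022/0.13 = 0.00169; Haaland: 1/√f = -1.8 log₁₀[0.000196 + 0.000873] = 5.348, so f = 0.03497.

f ≈ 0.0350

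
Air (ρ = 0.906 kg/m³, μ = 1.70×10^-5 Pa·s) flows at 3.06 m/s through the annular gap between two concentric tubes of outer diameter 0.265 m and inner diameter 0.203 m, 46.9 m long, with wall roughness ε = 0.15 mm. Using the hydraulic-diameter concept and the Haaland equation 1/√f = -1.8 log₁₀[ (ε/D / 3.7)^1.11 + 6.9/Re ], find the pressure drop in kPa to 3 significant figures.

ΔP ≈ 0.109 kPa

Hydraulic diameter D_h = 4A/P = D_o - D_i = 0.265 - 0.203 = 0.062 m.
Re = ρVD_h/μ = 0.906·3.06·0.062/1.7e-05 = 1.011e+04.
ε/D_h = 0.00015/0.062 = 0.00242; Haaland gives 1/√f = -1.8 log₁₀[0.000292+0.000682] = 5.42, so f = 0.03404.
ΔP = f(L/D_h)(ρV²/2) = 0.03404·46.9/0.062·4.242 = 109.2 Pa.
ΔP = 0.109 kPa.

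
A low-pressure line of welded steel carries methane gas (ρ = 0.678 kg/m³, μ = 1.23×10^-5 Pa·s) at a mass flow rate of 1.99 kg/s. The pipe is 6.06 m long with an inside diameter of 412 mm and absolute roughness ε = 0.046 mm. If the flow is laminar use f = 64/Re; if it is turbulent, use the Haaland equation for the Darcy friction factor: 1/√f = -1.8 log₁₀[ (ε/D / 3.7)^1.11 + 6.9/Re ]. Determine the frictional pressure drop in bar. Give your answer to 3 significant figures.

A = πD²/4 = π(0.412)²/4 = 0.1333 m²; mean velocity V = ṁ/(ρA) = 1.99/(0.678 · 0.1333) = 22.02 m/s.
Reynolds number Re = ρVD/μ = 0.678 · 22.02 · 0.412 / 1.23e-05 = 5e+05.
Re > 4000 → turbulent. Relative roughness ε/D = 4.6e-05/0.412 = 0.000112. Haaland: 1/√f = -1.8 log₁₀[(0.000112/3.7)^1.11 + 6.9/5e+05] = -1.8 log₁₀[9.6e-06 + 1.38e-05] = 8.335, so f = 0.01439.
Darcy-Weisbach: ΔP = f(L/D)(ρV²/2) = 0.01439·(6.06/0.412)·(0.678·22.02²/2) = 0.01439·14.71·164.3 = 34.79 Pa.
ΔP = 34.79 Pa = 3.48×10^-4 bar.

ΔP ≈ 3.48×10^-4 bar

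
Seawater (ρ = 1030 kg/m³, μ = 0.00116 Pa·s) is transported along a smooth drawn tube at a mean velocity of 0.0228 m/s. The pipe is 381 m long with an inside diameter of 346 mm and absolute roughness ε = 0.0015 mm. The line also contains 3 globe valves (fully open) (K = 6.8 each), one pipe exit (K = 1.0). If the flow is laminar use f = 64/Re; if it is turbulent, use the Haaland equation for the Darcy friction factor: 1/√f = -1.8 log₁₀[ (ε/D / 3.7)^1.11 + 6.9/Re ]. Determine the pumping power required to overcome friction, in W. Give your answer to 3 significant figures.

P ≈ 0.0339 W

Reynolds number Re = ρVD/μ = 1030 · 0.0228 · 0.346 / 0.00116 = 7005.
Re > 4000 → turbulent. Relative roughness ε/D = 1.5e-06/0.346 = 4.34e-06. Haaland: 1/√f = -1.8 log₁₀[(4.34e-06/3.7)^1.11 + 6.9/7005] = -1.8 log₁₀[2.61e-07 + 0.000985] = 5.412, so f = 0.03415.
Total minor-loss coefficient ΣK = 3·6.8 + 1·1 = 21.4.
ΔP = [f·L/D + ΣK]·(ρV²/2) = [0.03415·381/0.346 + 21.4]·(1030·0.0228²/2) = [37.6 + 21.4]·0.2677 = 15.8 Pa.
Q = V·A = 0.0228·0.09402 = 0.002144 m³/s.
Pumping power P = QΔP = 0.002144·15.8 = 0.03386 W = 0.0339 W.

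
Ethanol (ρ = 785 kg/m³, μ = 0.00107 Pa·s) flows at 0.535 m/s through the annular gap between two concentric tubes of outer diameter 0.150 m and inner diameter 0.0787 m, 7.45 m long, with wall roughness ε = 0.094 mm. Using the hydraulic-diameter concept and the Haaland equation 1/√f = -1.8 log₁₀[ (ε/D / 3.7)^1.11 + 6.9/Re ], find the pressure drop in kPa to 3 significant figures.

ΔP ≈ 0.313 kPa

Hydraulic diameter D_h = 4A/P = D_o - D_i = 0.15 - 0.0787 = 0.0713 m.
Re = ρVD_h/μ = 785·0.535·0.0713/0.00107 = 2.799e+04.
ε/D_h = 9.4e-05/0.0713 = 0.00132; Haaland gives 1/√f = -1.8 log₁₀[0.000149+0.000247] = 6.125, so f = 0.02665.
ΔP = f(L/D_h)(ρV²/2) = 0.02665·7.45/0.0713·112.3 = 312.9 Pa.
ΔP = 0.313 kPa.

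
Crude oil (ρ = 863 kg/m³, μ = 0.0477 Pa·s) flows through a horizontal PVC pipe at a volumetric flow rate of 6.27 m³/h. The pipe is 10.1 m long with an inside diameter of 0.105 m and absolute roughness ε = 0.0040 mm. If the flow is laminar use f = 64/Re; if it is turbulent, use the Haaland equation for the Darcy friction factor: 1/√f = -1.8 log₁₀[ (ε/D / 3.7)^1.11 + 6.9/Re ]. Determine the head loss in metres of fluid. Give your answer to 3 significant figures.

Q = 6.27 m³/h = 6.27/3600 = 0.001742 m³/s.
Cross-sectional area A = πD²/4 = π(0.105)²/4 = 0.008659 m²; mean velocity V = Q/A = 0.001742/0.008659 = 0.2011 m/s.
Reynolds number Re = ρVD/μ = 863 · 0.2011 · 0.105 / 0.0477 = 382.1.
Re < 2300 → laminar flow, so f = 64/Re = 64/382.1 = 0.1675 (the turbulent correlation is not needed).
Darcy-Weisbach: ΔP = f(L/D)(ρV²/2) = 0.1675·(10.1/0.105)·(863·0.2011²/2) = 0.1675·96.19·17.46 = 281.3 Pa.
Head loss h_f = ΔP/(ρg) = 281.3/(863·9.81) = 0.0332 m.

h_f ≈ 0.0332 m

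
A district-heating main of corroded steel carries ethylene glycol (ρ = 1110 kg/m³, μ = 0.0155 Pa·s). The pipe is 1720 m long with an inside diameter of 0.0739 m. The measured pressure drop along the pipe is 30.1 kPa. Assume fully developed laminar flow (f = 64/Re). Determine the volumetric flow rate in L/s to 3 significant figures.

For laminar flow, f = 64/Re with Re = ρVD/μ, so Darcy-Weisbach reduces to ΔP = 32μLV/D². Solving for V: V = ΔP·D²/(32μL) = 3.01e+04·(0.0739)²/(32·0.0155·1720) = 0.1927 m/s.
Check: Re = ρVD/μ = 1110·0.1927·0.0739/0.0155 = 1020 < 2300, so the laminar assumption holds.
Q = V·A = 0.1927·(π/4·0.0739²) = 0.0008265 m³/s = 0.826 L/s.

Q ≈ 0.826 L/s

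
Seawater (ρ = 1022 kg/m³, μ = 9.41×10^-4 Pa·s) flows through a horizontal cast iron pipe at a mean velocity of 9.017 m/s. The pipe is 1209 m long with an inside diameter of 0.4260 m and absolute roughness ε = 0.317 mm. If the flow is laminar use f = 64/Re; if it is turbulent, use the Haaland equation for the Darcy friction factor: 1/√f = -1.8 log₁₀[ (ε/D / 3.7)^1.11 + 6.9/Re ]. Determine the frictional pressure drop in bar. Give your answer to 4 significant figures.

Reynolds number Re = ρVD/μ = 1022 · 9.017 · 0.426 / 0.000941 = 4.172e+06.
Re > 4000 → turbulent. Relative roughness ε/D = 0.000317/0.426 = 0.000744. Haaland: 1/√f = -1.8 log₁₀[(0.000744/3.7)^1.11 + 6.9/4.172e+06] = -1.8 log₁₀[7.89e-05 + 1.65e-06] = 7.369, so f = 0.01841.
Darcy-Weisbach: ΔP = f(L/D)(ρV²/2) = 0.01841·(1209/0.426)·(1022·9.017²/2) = 0.01841·2838·4.155e+04 = 2.171e+06 Pa.
ΔP = 2.171e+06 Pa = 21.71 bar.

ΔP ≈ 21.71 bar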